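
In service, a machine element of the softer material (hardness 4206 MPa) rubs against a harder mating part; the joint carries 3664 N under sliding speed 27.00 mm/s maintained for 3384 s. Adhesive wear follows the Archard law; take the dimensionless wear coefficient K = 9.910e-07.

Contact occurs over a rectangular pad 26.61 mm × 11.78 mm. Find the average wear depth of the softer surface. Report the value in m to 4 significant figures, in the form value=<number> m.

Each operation holds exact precision, and intermediate values are printed rounded, and rounded just once: 4 significant digits.
Sliding speed v = 27.00 mm/s = 0.02700 m/s. Distance covered L = v·t = 0.02700 m/s × 3384 s = 91.37 m.
Hardness H = 4206 MPa = 4.206e+09 Pa.
Pad sides 26.61 mm × 11.78 mm = 0.02661 m × 0.01178 m. Contact area A = 0.02661 m × 0.01178 m = 3.135e-04 m².
Collected in SI base units: W = 3664 N, H = 4.206e+09 Pa, K = 9.910e-07.
Worn volume V = K·W·L/H = 9.910e-07 · 3664 · 91.37 / 4.206e+09 = 7.888e-11 m³.
Mean depth h = V/A = 7.888e-11 / 3.135e-04 = 2.516e-07 m.

value=2.516e-07 m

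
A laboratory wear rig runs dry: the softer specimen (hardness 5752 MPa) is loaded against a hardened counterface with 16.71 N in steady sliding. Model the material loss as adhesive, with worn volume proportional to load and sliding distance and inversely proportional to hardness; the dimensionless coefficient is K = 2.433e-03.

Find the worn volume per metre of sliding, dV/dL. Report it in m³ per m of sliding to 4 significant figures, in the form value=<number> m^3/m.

value=7.068e-12 m^3/m

All arithmetic keeps exact precision — the intermediates are shown rounded. Rounded once at the end: 4 significant digits.
Convert: Hardness H = 5752 MPa = 5.752e+09 Pa.
In SI base units: W = 16.71 N, H = 5.752e+09 Pa, K = 2.433e-03.
Sliding wear rate dV/dL = K·W/H: 2.433e-03 · 16.71 / 5.752e+09 = 7.068e-12 m³/m.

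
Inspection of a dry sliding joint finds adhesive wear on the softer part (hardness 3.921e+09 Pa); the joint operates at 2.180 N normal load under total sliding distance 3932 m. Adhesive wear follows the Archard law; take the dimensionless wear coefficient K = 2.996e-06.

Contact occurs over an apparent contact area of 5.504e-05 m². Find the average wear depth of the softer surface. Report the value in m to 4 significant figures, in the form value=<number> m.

value=1.190e-07 m

All working math carries exact precision. Quoted intermediates are rounded; a single final rounding, at four significant digits.
As SI base values: W = 2.180 N, H = 3.921e+09 Pa, K = 2.996e-06.
Archard relation: V = K·W·L/H = 2.996e-06 · 2.180 · 3932 / 3.921e+09 = 6.550e-12 m³.
Depth of wear h = V/A = 6.550e-12 / 5.504e-05 = 1.190e-07 m.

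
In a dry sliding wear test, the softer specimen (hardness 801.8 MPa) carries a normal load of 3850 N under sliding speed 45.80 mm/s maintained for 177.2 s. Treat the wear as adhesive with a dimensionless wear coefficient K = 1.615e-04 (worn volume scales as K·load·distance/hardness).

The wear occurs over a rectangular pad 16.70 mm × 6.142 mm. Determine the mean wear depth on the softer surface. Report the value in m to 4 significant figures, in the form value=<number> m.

value=6.136e-05 m

Quoted intermediates are rounded, and all working math holds full precision. Rounded once at the end, at 4 significant figures.
Sliding speed v = 45.80 mm/s = 0.04580 m/s. The distance L = v·t = 0.04580 m/s × 177.2 s = 8.116 m.
Hardness H = 801.8 MPa = 8.018e+08 Pa.
Pad sides 16.70 mm × 6.142 mm = 0.01670 m × 0.006142 m. Contact area A = 0.01670 m × 0.006142 m = 1.026e-04 m².
Working in SI base units: W = 3850 N, H = 8.018e+08 Pa, K = 1.615e-04.
Volume removed: V = K·W·L/H = 1.615e-04 · 3850 · 8.116 / 8.018e+08 = 6.294e-09 m³.
Mean depth h = V/A = 6.294e-09 / 1.026e-04 = 6.136e-05 m.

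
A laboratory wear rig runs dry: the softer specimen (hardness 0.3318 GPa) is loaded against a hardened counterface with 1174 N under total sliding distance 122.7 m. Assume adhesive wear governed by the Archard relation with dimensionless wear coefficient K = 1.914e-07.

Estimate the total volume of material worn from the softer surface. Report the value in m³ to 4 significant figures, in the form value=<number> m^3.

Intermediates are printed rounded. All arithmetic keeps full precision — rounded once at the end, at four significant digits.
Hardness H = 0.3318 GPa = 3.318e+08 Pa.
In SI base units, W = 1174 N, H = 3.318e+08 Pa, K = 1.914e-07.
Wear volume V = K·W·L/H = 1.914e-07 · 1174 · 122.7 / 3.318e+08 = 8.310e-11 m³.

value=8.310e-11 m^3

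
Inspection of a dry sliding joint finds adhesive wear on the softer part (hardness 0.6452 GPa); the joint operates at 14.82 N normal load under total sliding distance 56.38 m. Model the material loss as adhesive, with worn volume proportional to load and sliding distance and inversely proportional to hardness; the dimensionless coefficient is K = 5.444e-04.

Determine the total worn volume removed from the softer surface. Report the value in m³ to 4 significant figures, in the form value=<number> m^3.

All arithmetic holds full precision. The intermediates are printed rounded — one final rounding, at 4 significant figures.
Hardness H = 0.6452 GPa = 6.452e+08 Pa.
In SI base units: W = 14.82 N, H = 6.452e+08 Pa, K = 5.444e-04.
The Archard volume V = K·W·L/H = 5.444e-04 · 14.82 · 56.38 / 6.452e+08 = 7.050e-10 m³.

value=7.050e-10 m^3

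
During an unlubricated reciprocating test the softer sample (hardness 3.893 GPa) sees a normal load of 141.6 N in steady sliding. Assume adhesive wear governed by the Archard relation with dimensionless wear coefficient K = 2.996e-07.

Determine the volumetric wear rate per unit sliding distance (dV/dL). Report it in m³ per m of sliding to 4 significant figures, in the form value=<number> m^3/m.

value=1.090e-14 m^3/m

Intermediates are displayed rounded; all working math runs at full precision; one final rounding to 4 significant figures.
Hardness H = 3.893 GPa = 3.893e+09 Pa.
SI base units throughout: W = 141.6 N, H = 3.893e+09 Pa, K = 2.996e-07.
The wear rate dV/dL = K·W/H, so: 2.996e-07 · 141.6 / 3.893e+09 = 1.090e-14 m³/m.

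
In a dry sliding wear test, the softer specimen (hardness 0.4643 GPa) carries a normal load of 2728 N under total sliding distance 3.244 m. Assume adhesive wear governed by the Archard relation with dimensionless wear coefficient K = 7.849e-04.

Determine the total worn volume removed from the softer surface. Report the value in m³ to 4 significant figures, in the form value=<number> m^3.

value=1.496e-08 m^3

Printed values are rounded; all arithmetic carries full float precision; one final rounding: four significant digits.
Hardness H = 0.4643 GPa = 4.643e+08 Pa.
Working in SI base units: W = 2728 N, H = 4.643e+08 Pa, K = 7.849e-04.
Wear volume V = K·W·L/H = 7.849e-04 · 2728 · 3.244 / 4.643e+08 = 1.496e-08 m³.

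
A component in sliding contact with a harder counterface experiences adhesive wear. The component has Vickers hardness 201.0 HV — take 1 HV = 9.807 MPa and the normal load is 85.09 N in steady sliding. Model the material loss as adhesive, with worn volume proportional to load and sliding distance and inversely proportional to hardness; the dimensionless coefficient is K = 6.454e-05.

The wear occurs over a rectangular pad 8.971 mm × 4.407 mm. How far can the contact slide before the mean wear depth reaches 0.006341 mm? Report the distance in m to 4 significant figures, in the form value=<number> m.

The computation holds full precision; the intermediates appear rounded; a single final rounding to 4 significant figures.
Hardness H = 201.0 HV × 9.807 MPa/HV = 1971 MPa = 1.971e+09 Pa.
Pad sides 8.971 mm × 4.407 mm = 0.008971 m × 0.004407 m. Contact area A = 0.008971 m × 0.004407 m = 3.954e-05 m².
Depth limit h_lim = 0.006341 mm = 6.341e-06 m.
Restated in SI base units: W = 85.09 N, H = 1.971e+09 Pa, K = 6.454e-05.
At the depth limit, V_lim = h_lim·A = 6.341e-06 · 3.954e-05 = 2.507e-10 m³.
Life L = V_lim·H/(K·W) = 2.507e-10 · 1.971e+09 / (6.454e-05 · 85.09) = 89.98 m.

value=89.98 m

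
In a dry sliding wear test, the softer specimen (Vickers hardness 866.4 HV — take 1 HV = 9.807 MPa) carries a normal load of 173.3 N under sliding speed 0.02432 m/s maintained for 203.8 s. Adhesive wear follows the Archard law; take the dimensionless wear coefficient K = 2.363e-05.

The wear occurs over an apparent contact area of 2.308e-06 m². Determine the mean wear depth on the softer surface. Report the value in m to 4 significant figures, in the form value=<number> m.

value=1.035e-06 m

Shown intermediates are rounded; the algebra maintains full precision; rounded just once, at 4 significant figures.
Convert: Path length L = v·t = 0.02432 m/s × 203.8 s = 4.956 m.
Convert: Hardness H = 866.4 HV × 9.807 MPa/HV = 8497 MPa = 8.497e+09 Pa.
Expressed in SI base units: W = 173.3 N, H = 8.497e+09 Pa, K = 2.363e-05.
Wear volume V = K·W·L/H = 2.363e-05 · 173.3 · 4.956 / 8.497e+09 = 2.389e-12 m³.
Mean depth h = V/A = 2.389e-12 / 2.308e-06 = 1.035e-06 m.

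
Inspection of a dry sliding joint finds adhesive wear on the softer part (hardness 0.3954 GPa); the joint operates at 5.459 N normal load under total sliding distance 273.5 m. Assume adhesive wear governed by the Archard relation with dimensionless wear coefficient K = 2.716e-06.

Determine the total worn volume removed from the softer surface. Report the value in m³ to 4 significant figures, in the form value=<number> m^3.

The intermediates are displayed rounded; the algebra holds full float precision, and one last rounding: four significant figures.
Convert: Hardness H = 0.3954 GPa = 3.954e+08 Pa.
Expressed in SI base units: W = 5.459 N, H = 3.954e+08 Pa, K = 2.716e-06.
Wear volume V = K·W·L/H = 2.716e-06 · 5.459 · 273.5 / 3.954e+08 = 1.026e-11 m³.

value=1.026e-11 m^3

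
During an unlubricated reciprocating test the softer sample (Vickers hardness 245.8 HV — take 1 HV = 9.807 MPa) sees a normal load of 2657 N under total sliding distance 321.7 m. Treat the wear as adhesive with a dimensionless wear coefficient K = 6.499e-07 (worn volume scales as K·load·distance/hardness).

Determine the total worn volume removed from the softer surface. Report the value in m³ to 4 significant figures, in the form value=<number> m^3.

value=2.304e-10 m^3

The algebra runs at full float precision; shown intermediates are rounded; one last rounding: four significant figures.
Hardness H = 245.8 HV × 9.807 MPa/HV = 2411 MPa = 2.411e+09 Pa.
Restated in SI base units: W = 2657 N, H = 2.411e+09 Pa, K = 6.499e-07.
Archard relation: V = K·W·L/H = 6.499e-07 · 2657 · 321.7 / 2.411e+09 = 2.304e-10 m³.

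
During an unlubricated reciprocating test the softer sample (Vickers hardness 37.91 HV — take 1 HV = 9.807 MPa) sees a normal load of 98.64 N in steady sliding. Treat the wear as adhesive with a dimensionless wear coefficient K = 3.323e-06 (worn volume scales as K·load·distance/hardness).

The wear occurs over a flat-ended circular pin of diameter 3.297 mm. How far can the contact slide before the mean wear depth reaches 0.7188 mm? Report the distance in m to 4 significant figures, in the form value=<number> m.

The intermediates are shown rounded, and all working math keeps full float precision — a single final rounding: four significant figures.
Convert: Hardness H = 37.91 HV × 9.807 MPa/HV = 371.8 MPa = 3.718e+08 Pa.
Convert: Pin diameter d = 3.297 mm = 0.003297 m. Contact area A = π·d²/4 = π·(0.003297 m)²/4 = 8.537e-06 m².
Convert: Depth limit h_lim = 0.7188 mm = 7.188e-04 m.
SI base units throughout: W = 98.64 N, H = 3.718e+08 Pa, K = 3.323e-06.
Allowed volume V_lim = h_lim·A = 7.188e-04 · 8.537e-06 = 6.137e-09 m³.
Sliding life L = V_lim·H/(K·W) = 6.137e-09 · 3.718e+08 / (3.323e-06 · 98.64) = 6961 m.

value=6961 m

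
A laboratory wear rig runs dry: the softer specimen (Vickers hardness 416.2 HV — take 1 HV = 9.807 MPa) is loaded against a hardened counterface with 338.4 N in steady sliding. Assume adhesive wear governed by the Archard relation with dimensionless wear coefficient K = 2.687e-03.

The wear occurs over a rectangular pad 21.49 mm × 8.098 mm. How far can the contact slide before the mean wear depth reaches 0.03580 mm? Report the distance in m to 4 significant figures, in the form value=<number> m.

value=27.97 m

Each operation keeps full precision. The intermediates are shown rounded; a lone final rounding to four significant digits.
Convert: Hardness H = 416.2 HV × 9.807 MPa/HV = 4082 MPa = 4.082e+09 Pa.
Convert: Pad sides 21.49 mm × 8.098 mm = 0.02149 m × 0.008098 m. Contact area A = 0.02149 m × 0.008098 m = 1.740e-04 m².
Convert: Depth limit h_lim = 0.03580 mm = 3.580e-05 m.
Expressed in SI base units: W = 338.4 N, H = 4.082e+09 Pa, K = 2.687e-03.
Wearable volume V_lim = h_lim·A = 3.580e-05 · 1.740e-04 = 6.230e-09 m³.
Sliding life L = V_lim·H/(K·W) = 6.230e-09 · 4.082e+09 / (2.687e-03 · 338.4) = 27.97 m.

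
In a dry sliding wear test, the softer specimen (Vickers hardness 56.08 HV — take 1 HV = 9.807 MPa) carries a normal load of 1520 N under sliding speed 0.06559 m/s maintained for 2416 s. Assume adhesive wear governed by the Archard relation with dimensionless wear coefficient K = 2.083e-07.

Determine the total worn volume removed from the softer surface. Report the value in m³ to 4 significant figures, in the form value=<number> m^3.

All working math carries exact precision; intermediates are printed rounded; one final rounding to four significant digits.
Convert: Sliding distance L = v·t = 0.06559 m/s × 2416 s = 158.5 m.
Convert: Hardness H = 56.08 HV × 9.807 MPa/HV = 550.0 MPa = 5.500e+08 Pa.
Expressed in SI base units: W = 1520 N, H = 5.500e+08 Pa, K = 2.083e-07.
Worn volume V = K·W·L/H = 2.083e-07 · 1520 · 158.5 / 5.500e+08 = 9.123e-11 m³.

value=9.123e-11 m^3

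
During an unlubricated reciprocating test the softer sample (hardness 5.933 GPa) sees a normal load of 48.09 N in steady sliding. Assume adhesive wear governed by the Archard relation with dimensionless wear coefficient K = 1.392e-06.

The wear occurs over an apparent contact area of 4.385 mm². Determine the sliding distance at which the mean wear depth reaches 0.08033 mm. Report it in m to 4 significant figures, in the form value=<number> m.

value=3.122e+04 m

The computation holds exact precision — intermediates are shown rounded. Rounded once at the end: four significant digits.
Convert: Hardness H = 5.933 GPa = 5.933e+09 Pa.
Convert: Contact area A = 4.385 mm² = 4.385e-06 m².
Convert: Depth limit h_lim = 0.08033 mm = 8.033e-05 m.
Restated in SI base units: W = 48.09 N, H = 5.933e+09 Pa, K = 1.392e-06.
Volume at the limit: V_lim = h_lim·A = 8.033e-05 · 4.385e-06 = 3.522e-10 m³.
Sliding life L = V_lim·H/(K·W) = 3.522e-10 · 5.933e+09 / (1.392e-06 · 48.09) = 3.122e+04 m.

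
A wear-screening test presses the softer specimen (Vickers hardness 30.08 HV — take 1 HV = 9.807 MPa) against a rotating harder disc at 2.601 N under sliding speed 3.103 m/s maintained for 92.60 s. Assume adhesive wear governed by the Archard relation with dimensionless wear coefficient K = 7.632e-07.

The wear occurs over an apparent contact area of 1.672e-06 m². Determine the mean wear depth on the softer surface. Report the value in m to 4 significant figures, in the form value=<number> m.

All arithmetic holds full precision — intermediates appear rounded, and one final rounding, at 4 significant digits.
Sliding distance L = v·t = 3.103 m/s × 92.60 s = 287.3 m.
Hardness H = 30.08 HV × 9.807 MPa/HV = 295.0 MPa = 2.950e+08 Pa.
In SI base units: W = 2.601 N, H = 2.950e+08 Pa, K = 7.632e-07.
The Archard volume V = K·W·L/H = 7.632e-07 · 2.601 · 287.3 / 2.950e+08 = 1.934e-12 m³.
Mean depth h = V/A = 1.934e-12 / 1.672e-06 = 1.156e-06 m.

value=1.156e-06 m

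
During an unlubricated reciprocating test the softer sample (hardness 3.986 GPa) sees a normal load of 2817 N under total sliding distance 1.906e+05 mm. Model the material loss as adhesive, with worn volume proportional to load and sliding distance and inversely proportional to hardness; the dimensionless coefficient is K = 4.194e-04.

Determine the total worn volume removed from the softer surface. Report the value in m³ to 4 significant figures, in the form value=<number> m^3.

Intermediate values are displayed rounded; the algebra keeps full precision. Rounded just once to 4 significant digits.
Distance covered L = 1.906e+05 mm = 190.6 m.
Hardness H = 3.986 GPa = 3.986e+09 Pa.
Working in SI base units: W = 2817 N, H = 3.986e+09 Pa, K = 4.194e-04.
Archard relation: V = K·W·L/H = 4.194e-04 · 2817 · 190.6 / 3.986e+09 = 5.649e-08 m³.

value=5.649e-08 m^3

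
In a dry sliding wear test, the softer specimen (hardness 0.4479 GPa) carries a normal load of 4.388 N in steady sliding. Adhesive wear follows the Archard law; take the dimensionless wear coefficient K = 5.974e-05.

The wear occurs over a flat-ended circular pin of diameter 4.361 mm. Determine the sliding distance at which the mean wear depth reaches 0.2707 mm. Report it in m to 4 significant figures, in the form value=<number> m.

value=6909 m

Intermediates are printed rounded — every step maintains exact precision; rounded once at the end, at four significant figures.
Hardness H = 0.4479 GPa = 4.479e+08 Pa.
Pin diameter d = 4.361 mm = 0.004361 m. Contact area A = π·d²/4 = π·(0.004361 m)²/4 = 1.494e-05 m².
Depth limit h_lim = 0.2707 mm = 2.707e-04 m.
SI base units throughout: W = 4.388 N, H = 4.479e+08 Pa, K = 5.974e-05.
Volume at the limit: V_lim = h_lim·A = 2.707e-04 · 1.494e-05 = 4.043e-09 m³.
Life L = V_lim·H/(K·W) = 4.043e-09 · 4.479e+08 / (5.974e-05 · 4.388) = 6909 m.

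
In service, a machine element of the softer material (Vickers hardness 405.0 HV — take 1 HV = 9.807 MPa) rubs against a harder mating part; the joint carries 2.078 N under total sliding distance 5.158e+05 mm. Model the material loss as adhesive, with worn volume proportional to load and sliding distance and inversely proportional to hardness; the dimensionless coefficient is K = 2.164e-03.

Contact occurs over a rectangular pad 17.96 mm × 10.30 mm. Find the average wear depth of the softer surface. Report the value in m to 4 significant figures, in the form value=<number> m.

value=3.157e-06 m

Intermediates are shown rounded. The algebra maintains full float precision, and a single final rounding, at four significant figures.
Convert: Total distance L = 5.158e+05 mm = 515.8 m.
Convert: Hardness H = 405.0 HV × 9.807 MPa/HV = 3972 MPa = 3.972e+09 Pa.
Convert: Pad sides 17.96 mm × 10.30 mm = 0.01796 m × 0.01030 m. Contact area A = 0.01796 m × 0.01030 m = 1.850e-04 m².
Collected in SI base units: W = 2.078 N, H = 3.972e+09 Pa, K = 2.164e-03.
Archard relation: V = K·W·L/H = 2.164e-03 · 2.078 · 515.8 / 3.972e+09 = 5.840e-10 m³.
Average depth h = V/A = 5.840e-10 / 1.850e-04 = 3.157e-06 m.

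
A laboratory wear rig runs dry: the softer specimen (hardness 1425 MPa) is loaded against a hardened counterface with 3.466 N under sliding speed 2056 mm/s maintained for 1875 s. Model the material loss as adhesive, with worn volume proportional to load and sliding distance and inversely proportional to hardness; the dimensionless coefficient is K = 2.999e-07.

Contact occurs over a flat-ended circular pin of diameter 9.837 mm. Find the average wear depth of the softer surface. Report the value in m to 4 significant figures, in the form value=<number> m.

value=3.700e-08 m

Intermediates are displayed rounded, and all arithmetic maintains full float precision, and one final rounding to four significant digits.
Sliding speed v = 2056 mm/s = 2.056 m/s. The distance L = v·t = 2.056 m/s × 1875 s = 3855 m.
Hardness H = 1425 MPa = 1.425e+09 Pa.
Pin diameter d = 9.837 mm = 0.009837 m. Contact area A = π·d²/4 = π·(0.009837 m)²/4 = 7.600e-05 m².
In SI base units, W = 3.466 N, H = 1.425e+09 Pa, K = 2.999e-07.
Volume removed: V = K·W·L/H = 2.999e-07 · 3.466 · 3855 / 1.425e+09 = 2.812e-12 m³.
Mean depth h = V/A = 2.812e-12 / 7.600e-05 = 3.700e-08 m.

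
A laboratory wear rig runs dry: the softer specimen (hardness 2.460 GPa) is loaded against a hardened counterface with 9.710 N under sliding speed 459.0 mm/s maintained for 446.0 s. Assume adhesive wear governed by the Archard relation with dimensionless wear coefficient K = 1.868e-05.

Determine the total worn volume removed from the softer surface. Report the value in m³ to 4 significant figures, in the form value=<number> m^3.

value=1.509e-11 m^3

Intermediates are printed rounded; every step keeps exact precision — rounded just once, at four significant figures.
Sliding speed v = 459.0 mm/s = 0.4590 m/s. The distance L = v·t = 0.4590 m/s × 446.0 s = 204.7 m.
Hardness H = 2.460 GPa = 2.460e+09 Pa.
Expressed in SI base units: W = 9.710 N, H = 2.460e+09 Pa, K = 1.868e-05.
Archard relation: V = K·W·L/H = 1.868e-05 · 9.710 · 204.7 / 2.460e+09 = 1.509e-11 m³.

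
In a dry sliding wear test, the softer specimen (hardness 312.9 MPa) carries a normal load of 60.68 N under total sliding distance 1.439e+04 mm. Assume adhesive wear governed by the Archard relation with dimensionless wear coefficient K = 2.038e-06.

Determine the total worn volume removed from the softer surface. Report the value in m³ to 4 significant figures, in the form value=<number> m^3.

value=5.687e-12 m^3

Every step carries full precision, and the intermediates appear rounded; a single final rounding: four significant figures.
Sliding distance L = 1.439e+04 mm = 14.39 m.
Hardness H = 312.9 MPa = 3.129e+08 Pa.
Working in SI base units: W = 60.68 N, H = 3.129e+08 Pa, K = 2.038e-06.
By Archard's law, V = K·W·L/H = 2.038e-06 · 60.68 · 14.39 / 3.129e+08 = 5.687e-12 m³.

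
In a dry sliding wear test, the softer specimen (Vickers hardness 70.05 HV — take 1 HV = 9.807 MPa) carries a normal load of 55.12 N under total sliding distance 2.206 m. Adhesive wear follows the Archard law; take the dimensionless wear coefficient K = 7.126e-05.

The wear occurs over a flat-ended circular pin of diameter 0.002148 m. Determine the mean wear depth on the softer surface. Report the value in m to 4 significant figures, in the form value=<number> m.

value=3.481e-06 m

Intermediates are shown rounded; the algebra keeps full precision — rounded just once, at four significant figures.
Convert: Hardness H = 70.05 HV × 9.807 MPa/HV = 687.0 MPa = 6.870e+08 Pa.
Convert: Contact area A = π·d²/4 = π·(0.002148 m)²/4 = 3.624e-06 m².
Working in SI base units: W = 55.12 N, H = 6.870e+08 Pa, K = 7.126e-05.
Worn volume V = K·W·L/H = 7.126e-05 · 55.12 · 2.206 / 6.870e+08 = 1.261e-11 m³.
Average depth h = V/A = 1.261e-11 / 3.624e-06 = 3.481e-06 m.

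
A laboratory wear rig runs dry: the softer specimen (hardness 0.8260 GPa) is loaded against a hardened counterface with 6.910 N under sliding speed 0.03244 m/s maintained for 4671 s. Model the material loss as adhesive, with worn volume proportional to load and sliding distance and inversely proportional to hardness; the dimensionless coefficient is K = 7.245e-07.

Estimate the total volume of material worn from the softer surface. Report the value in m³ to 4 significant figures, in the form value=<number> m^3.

value=9.184e-13 m^3

Intermediates are shown rounded; each operation runs at exact precision; rounded just once: 4 significant digits.
Total distance L = v·t = 0.03244 m/s × 4671 s = 151.5 m.
Hardness H = 0.8260 GPa = 8.260e+08 Pa.
Expressed in SI base units: W = 6.910 N, H = 8.260e+08 Pa, K = 7.245e-07.
Archard volume V = K·W·L/H = 7.245e-07 · 6.910 · 151.5 / 8.260e+08 = 9.184e-13 m³.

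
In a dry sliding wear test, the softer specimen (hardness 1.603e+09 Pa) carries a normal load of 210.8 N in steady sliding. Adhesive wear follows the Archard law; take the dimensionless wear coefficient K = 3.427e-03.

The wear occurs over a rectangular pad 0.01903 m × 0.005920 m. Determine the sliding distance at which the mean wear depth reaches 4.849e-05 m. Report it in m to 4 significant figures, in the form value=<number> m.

The intermediates are displayed rounded — all arithmetic keeps full precision — one last rounding, at 4 significant digits.
Contact area A = 0.01903 m × 0.005920 m = 1.127e-04 m².
As SI base values: W = 210.8 N, H = 1.603e+09 Pa, K = 3.427e-03.
Limit volume V_lim = h_lim·A = 4.849e-05 · 1.127e-04 = 5.463e-09 m³.
Life L = V_lim·H/(K·W) = 5.463e-09 · 1.603e+09 / (3.427e-03 · 210.8) = 12.12 m.

value=12.12 m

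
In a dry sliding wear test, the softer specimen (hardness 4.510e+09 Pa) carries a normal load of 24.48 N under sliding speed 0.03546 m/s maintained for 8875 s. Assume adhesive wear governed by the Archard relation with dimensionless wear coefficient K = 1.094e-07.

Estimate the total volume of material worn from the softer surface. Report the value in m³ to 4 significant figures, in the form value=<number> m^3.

Quoted intermediates are rounded, and the computation carries full precision, and one final rounding to four significant digits.
Convert: Distance covered L = v·t = 0.03546 m/s × 8875 s = 314.7 m.
SI base units throughout: W = 24.48 N, H = 4.510e+09 Pa, K = 1.094e-07.
The Archard volume V = K·W·L/H = 1.094e-07 · 24.48 · 314.7 / 4.510e+09 = 1.869e-13 m³.

value=1.869e-13 m^3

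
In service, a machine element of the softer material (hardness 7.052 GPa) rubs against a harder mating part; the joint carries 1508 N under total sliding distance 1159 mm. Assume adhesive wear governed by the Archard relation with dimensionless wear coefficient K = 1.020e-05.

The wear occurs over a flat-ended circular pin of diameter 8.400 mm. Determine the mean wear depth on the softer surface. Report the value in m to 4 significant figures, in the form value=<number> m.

value=4.562e-08 m

All working math holds full float precision. Intermediates are shown rounded — rounded just once: four significant digits.
Convert: Path length L = 1159 mm = 1.159 m.
Convert: Hardness H = 7.052 GPa = 7.052e+09 Pa.
Convert: Pin diameter d = 8.400 mm = 0.008400 m. Contact area A = π·d²/4 = π·(0.008400 m)²/4 = 5.542e-05 m².
SI base units throughout: W = 1508 N, H = 7.052e+09 Pa, K = 1.020e-05.
By Archard's law, V = K·W·L/H = 1.020e-05 · 1508 · 1.159 / 7.052e+09 = 2.528e-12 m³.
Average depth h = V/A = 2.528e-12 / 5.542e-05 = 4.562e-08 m.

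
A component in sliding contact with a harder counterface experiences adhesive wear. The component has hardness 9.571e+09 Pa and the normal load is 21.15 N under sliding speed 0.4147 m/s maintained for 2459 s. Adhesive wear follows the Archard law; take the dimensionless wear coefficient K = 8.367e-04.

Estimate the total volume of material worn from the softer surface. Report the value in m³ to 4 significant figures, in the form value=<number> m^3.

Printed values are rounded, and all working math runs at full precision, and rounded just once: 4 significant figures.
Distance covered L = v·t = 0.4147 m/s × 2459 s = 1020 m.
SI base units throughout: W = 21.15 N, H = 9.571e+09 Pa, K = 8.367e-04.
Volume removed: V = K·W·L/H = 8.367e-04 · 21.15 · 1020 / 9.571e+09 = 1.885e-09 m³.

value=1.885e-09 m^3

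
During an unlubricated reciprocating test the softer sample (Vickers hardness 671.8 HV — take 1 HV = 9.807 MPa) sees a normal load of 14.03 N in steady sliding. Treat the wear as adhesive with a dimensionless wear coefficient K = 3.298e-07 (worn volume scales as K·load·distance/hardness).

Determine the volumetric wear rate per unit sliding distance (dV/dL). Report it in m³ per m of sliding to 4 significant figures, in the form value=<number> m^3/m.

Printed values are rounded, and the computation keeps full float precision. Rounded once at the end: four significant digits.
Convert: Hardness H = 671.8 HV × 9.807 MPa/HV = 6588 MPa = 6.588e+09 Pa.
Restated in SI base units: W = 14.03 N, H = 6.588e+09 Pa, K = 3.298e-07.
Wear rate dV/dL = K·W/H, so: 3.298e-07 · 14.03 / 6.588e+09 = 7.023e-16 m³/m.

value=7.023e-16 m^3/m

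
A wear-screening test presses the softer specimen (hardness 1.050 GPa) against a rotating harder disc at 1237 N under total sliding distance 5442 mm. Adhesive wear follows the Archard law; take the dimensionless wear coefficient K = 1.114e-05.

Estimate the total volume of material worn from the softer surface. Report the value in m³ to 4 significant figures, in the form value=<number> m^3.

value=7.142e-11 m^3

All arithmetic maintains full precision — quoted intermediates are rounded; one final rounding: 4 significant figures.
Sliding distance L = 5442 mm = 5.442 m.
Hardness H = 1.050 GPa = 1.050e+09 Pa.
Collected in SI base units: W = 1237 N, H = 1.050e+09 Pa, K = 1.114e-05.
Archard relation: V = K·W·L/H = 1.114e-05 · 1237 · 5.442 / 1.050e+09 = 7.142e-11 m³.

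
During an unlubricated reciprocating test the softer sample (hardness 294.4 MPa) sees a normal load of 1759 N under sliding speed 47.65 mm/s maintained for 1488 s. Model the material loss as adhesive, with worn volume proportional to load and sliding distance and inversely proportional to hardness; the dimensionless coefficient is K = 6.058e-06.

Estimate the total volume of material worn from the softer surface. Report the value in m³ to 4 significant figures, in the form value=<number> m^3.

value=2.566e-09 m^3

Every step maintains full float precision, and intermediate values appear rounded, and rounded just once to 4 significant figures.
Sliding speed v = 47.65 mm/s = 0.04765 m/s. Distance L = v·t = 0.04765 m/s × 1488 s = 70.90 m.
Hardness H = 294.4 MPa = 2.944e+08 Pa.
Working in SI base units: W = 1759 N, H = 2.944e+08 Pa, K = 6.058e-06.
Worn volume V = K·W·L/H = 6.058e-06 · 1759 · 70.90 / 2.944e+08 = 2.566e-09 m³.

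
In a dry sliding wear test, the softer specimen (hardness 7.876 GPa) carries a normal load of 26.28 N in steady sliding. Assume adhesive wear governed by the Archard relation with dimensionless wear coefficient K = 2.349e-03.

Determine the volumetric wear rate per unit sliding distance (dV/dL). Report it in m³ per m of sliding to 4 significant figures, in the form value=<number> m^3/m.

All arithmetic runs at full float precision, and intermediate values are displayed rounded, and one last rounding, at 4 significant digits.
Hardness H = 7.876 GPa = 7.876e+09 Pa.
Expressed in SI base units: W = 26.28 N, H = 7.876e+09 Pa, K = 2.349e-03.
Rate of wear dV/dL = K·W/H: 2.349e-03 · 26.28 / 7.876e+09 = 7.838e-12 m³/m.

value=7.838e-12 m^3/m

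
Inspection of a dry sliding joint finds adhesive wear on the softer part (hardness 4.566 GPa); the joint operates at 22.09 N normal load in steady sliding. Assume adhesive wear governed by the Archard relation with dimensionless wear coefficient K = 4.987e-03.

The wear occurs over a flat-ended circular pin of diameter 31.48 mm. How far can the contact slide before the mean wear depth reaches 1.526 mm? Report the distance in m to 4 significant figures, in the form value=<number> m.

value=4.923e+04 m

The algebra maintains exact precision — intermediates are printed rounded. Rounded once at the end, at four significant digits.
Convert: Hardness H = 4.566 GPa = 4.566e+09 Pa.
Convert: Pin diameter d = 31.48 mm = 0.03148 m. Contact area A = π·d²/4 = π·(0.03148 m)²/4 = 7.783e-04 m².
Convert: Depth limit h_lim = 1.526 mm = 0.001526 m.
SI base units throughout: W = 22.09 N, H = 4.566e+09 Pa, K = 4.987e-03.
Allowed volume V_lim = h_lim·A = 0.001526 · 7.783e-04 = 1.188e-06 m³.
Inverting, life L = V_lim·H/(K·W) = 1.188e-06 · 4.566e+09 / (4.987e-03 · 22.09) = 4.923e+04 m.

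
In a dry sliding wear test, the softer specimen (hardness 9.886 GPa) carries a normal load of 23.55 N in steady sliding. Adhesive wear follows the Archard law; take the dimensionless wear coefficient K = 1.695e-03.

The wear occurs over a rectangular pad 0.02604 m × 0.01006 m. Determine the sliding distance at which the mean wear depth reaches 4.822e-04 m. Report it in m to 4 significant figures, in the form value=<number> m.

value=3.128e+04 m

The intermediates are displayed rounded; every step runs at exact precision; rounded once at the end: 4 significant digits.
Hardness H = 9.886 GPa = 9.886e+09 Pa.
Contact area A = 0.02604 m × 0.01006 m = 2.620e-04 m².
SI base units throughout: W = 23.55 N, H = 9.886e+09 Pa, K = 1.695e-03.
Permissible volume V_lim = h_lim·A = 4.822e-04 · 2.620e-04 = 1.263e-07 m³.
Sliding life L = V_lim·H/(K·W) = 1.263e-07 · 9.886e+09 / (1.695e-03 · 23.55) = 3.128e+04 m.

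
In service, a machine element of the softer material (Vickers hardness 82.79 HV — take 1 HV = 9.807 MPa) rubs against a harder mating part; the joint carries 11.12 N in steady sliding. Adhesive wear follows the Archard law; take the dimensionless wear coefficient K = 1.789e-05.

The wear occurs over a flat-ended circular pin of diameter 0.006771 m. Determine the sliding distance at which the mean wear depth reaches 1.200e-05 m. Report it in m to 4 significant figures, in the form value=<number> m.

value=1764 m

The intermediates are displayed rounded, and all working math holds exact precision. Rounded just once, at four significant digits.
Hardness H = 82.79 HV × 9.807 MPa/HV = 811.9 MPa = 8.119e+08 Pa.
Contact area A = π·d²/4 = π·(0.006771 m)²/4 = 3.601e-05 m².
Expressed in SI base units: W = 11.12 N, H = 8.119e+08 Pa, K = 1.789e-05.
At the depth limit, V_lim = h_lim·A = 1.200e-05 · 3.601e-05 = 4.321e-10 m³.
Inverting, life L = V_lim·H/(K·W) = 4.321e-10 · 8.119e+08 / (1.789e-05 · 11.12) = 1764 m.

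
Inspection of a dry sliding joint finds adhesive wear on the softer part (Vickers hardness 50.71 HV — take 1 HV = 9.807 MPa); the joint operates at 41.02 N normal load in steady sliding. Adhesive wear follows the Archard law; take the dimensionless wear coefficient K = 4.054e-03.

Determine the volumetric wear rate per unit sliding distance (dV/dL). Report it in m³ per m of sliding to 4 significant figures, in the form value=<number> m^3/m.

The intermediates are printed rounded, and all working math keeps exact precision; one final rounding, at 4 significant digits.
Hardness H = 50.71 HV × 9.807 MPa/HV = 497.3 MPa = 4.973e+08 Pa.
Collected in SI base units: W = 41.02 N, H = 4.973e+08 Pa, K = 4.054e-03.
Rate of wear dV/dL = K·W/H (no L dependence): 4.054e-03 · 41.02 / 4.973e+08 = 3.344e-10 m³/m.

value=3.344e-10 m^3/m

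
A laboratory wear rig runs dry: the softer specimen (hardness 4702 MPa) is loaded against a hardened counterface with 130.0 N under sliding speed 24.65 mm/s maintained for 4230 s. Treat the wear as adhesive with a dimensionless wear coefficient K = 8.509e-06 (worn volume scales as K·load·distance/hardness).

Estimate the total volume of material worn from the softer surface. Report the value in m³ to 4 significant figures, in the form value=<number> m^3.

value=2.453e-11 m^3

Intermediate values appear rounded. All working math keeps full precision; rounded once at the end: 4 significant digits.
Sliding speed v = 24.65 mm/s = 0.02465 m/s. Total distance L = v·t = 0.02465 m/s × 4230 s = 104.3 m.
Hardness H = 4702 MPa = 4.702e+09 Pa.
In SI base units: W = 130.0 N, H = 4.702e+09 Pa, K = 8.509e-06.
The Archard volume V = K·W·L/H = 8.509e-06 · 130.0 · 104.3 / 4.702e+09 = 2.453e-11 m³.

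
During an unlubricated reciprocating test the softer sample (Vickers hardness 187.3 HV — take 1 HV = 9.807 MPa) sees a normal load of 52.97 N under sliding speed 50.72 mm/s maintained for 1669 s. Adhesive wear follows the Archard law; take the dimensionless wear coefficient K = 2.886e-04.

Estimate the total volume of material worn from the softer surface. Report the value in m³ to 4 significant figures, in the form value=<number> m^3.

value=7.045e-10 m^3

Intermediate values are displayed rounded. Every step runs at full float precision — rounded just once: four significant figures.
Convert: Sliding speed v = 50.72 mm/s = 0.05072 m/s. The distance L = v·t = 0.05072 m/s × 1669 s = 84.65 m.
Convert: Hardness H = 187.3 HV × 9.807 MPa/HV = 1837 MPa = 1.837e+09 Pa.
SI base units throughout: W = 52.97 N, H = 1.837e+09 Pa, K = 2.886e-04.
The Archard volume V = K·W·L/H = 2.886e-04 · 52.97 · 84.65 / 1.837e+09 = 7.045e-10 m³.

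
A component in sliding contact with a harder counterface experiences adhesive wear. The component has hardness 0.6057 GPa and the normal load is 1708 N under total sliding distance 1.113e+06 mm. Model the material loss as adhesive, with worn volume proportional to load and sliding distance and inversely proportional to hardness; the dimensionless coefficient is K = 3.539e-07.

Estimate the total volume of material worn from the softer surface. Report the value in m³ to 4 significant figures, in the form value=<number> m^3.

The computation carries full precision. Intermediate values appear rounded — rounded just once: four significant digits.
Distance L = 1.113e+06 mm = 1113 m.
Hardness H = 0.6057 GPa = 6.057e+08 Pa.
Working in SI base units: W = 1708 N, H = 6.057e+08 Pa, K = 3.539e-07.
Volume removed: V = K·W·L/H = 3.539e-07 · 1708 · 1113 / 6.057e+08 = 1.111e-09 m³.

value=1.111e-09 m^3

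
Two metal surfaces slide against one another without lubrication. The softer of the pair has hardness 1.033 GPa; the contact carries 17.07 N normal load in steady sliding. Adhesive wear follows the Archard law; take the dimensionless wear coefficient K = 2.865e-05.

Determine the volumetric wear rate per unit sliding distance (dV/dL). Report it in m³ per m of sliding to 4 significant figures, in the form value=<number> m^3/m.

value=4.734e-13 m^3/m

All arithmetic runs at full precision — intermediate values are displayed rounded. Rounded once at the end, at four significant digits.
Convert: Hardness H = 1.033 GPa = 1.033e+09 Pa.
In SI base units, W = 17.07 N, H = 1.033e+09 Pa, K = 2.865e-05.
Rate of wear dV/dL = K·W/H, so: 2.865e-05 · 17.07 / 1.033e+09 = 4.734e-13 m³/m.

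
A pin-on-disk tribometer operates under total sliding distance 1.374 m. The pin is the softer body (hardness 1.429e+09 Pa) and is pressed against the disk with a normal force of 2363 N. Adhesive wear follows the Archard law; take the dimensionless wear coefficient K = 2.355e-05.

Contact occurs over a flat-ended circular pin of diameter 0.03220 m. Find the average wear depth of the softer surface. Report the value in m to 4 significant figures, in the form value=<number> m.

Printed values are rounded — the algebra runs at full precision — a lone final rounding: 4 significant digits.
Convert: Contact area A = π·d²/4 = π·(0.03220 m)²/4 = 8.143e-04 m².
As SI base values: W = 2363 N, H = 1.429e+09 Pa, K = 2.355e-05.
Archard relation: V = K·W·L/H = 2.355e-05 · 2363 · 1.374 / 1.429e+09 = 5.351e-11 m³.
Mean depth h = V/A = 5.351e-11 / 8.143e-04 = 6.571e-08 m.

value=6.571e-08 m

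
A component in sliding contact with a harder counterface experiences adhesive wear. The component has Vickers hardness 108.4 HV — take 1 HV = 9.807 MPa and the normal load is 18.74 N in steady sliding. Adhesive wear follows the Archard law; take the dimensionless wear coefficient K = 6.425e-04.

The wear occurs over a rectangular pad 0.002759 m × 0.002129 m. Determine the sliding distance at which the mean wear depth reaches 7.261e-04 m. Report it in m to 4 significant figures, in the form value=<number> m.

The intermediates appear rounded — each operation maintains full float precision — rounded once at the end: 4 significant figures.
Convert: Hardness H = 108.4 HV × 9.807 MPa/HV = 1063 MPa = 1.063e+09 Pa.
Convert: Contact area A = 0.002759 m × 0.002129 m = 5.874e-06 m².
In SI base units: W = 18.74 N, H = 1.063e+09 Pa, K = 6.425e-04.
Allowed volume V_lim = h_lim·A = 7.261e-04 · 5.874e-06 = 4.265e-09 m³.
Thus life L = V_lim·H/(K·W) = 4.265e-09 · 1.063e+09 / (6.425e-04 · 18.74) = 376.6 m.

value=376.6 m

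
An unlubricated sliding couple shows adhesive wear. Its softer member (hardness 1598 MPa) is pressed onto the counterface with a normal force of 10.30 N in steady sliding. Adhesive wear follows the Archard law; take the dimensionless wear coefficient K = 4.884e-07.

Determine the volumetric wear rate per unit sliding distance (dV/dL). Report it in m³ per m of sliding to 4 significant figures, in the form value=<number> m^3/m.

value=3.148e-15 m^3/m

Intermediates are shown rounded; all arithmetic holds full float precision — a single final rounding, at 4 significant digits.
Convert: Hardness H = 1598 MPa = 1.598e+09 Pa.
SI base units throughout: W = 10.30 N, H = 1.598e+09 Pa, K = 4.884e-07.
The wear rate dV/dL = K·W/H, per unit distance: 4.884e-07 · 10.30 / 1.598e+09 = 3.148e-15 m³/m.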